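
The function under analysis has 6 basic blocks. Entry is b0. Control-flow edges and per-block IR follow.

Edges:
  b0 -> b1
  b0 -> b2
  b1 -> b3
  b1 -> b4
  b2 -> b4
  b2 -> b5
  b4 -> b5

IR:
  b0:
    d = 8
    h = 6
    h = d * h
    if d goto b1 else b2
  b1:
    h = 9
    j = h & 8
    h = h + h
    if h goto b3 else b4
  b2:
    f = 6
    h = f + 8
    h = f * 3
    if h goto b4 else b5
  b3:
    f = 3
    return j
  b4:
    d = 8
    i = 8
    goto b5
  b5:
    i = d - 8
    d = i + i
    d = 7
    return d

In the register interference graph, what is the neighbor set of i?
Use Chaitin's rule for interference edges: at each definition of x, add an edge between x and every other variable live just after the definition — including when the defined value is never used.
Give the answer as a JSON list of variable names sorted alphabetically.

Answer: ["d"]

Analysis:
Block summaries:
  b0: {d,h} / ∅
  b1: {h,j} / ∅
  b2: {f,h} / ∅
  b3: {f} / {j}
  b4: {d,i} / ∅
  b5: {d,i} / {d}

Backward fixpoint:
  b0 li=∅ lo={d}
  b1 li=∅ lo={j}
  b2 li={d} lo={d}
  b3 li={j} lo=∅
  b4 li=∅ lo={d}
  b5 li={d} lo=∅

Interfere edges:
  d: {f,h,i}
  f: {d,h,j}
  h: {d,f,j}
  i: {d}
  j: {f,h}

N(i) = ["d"]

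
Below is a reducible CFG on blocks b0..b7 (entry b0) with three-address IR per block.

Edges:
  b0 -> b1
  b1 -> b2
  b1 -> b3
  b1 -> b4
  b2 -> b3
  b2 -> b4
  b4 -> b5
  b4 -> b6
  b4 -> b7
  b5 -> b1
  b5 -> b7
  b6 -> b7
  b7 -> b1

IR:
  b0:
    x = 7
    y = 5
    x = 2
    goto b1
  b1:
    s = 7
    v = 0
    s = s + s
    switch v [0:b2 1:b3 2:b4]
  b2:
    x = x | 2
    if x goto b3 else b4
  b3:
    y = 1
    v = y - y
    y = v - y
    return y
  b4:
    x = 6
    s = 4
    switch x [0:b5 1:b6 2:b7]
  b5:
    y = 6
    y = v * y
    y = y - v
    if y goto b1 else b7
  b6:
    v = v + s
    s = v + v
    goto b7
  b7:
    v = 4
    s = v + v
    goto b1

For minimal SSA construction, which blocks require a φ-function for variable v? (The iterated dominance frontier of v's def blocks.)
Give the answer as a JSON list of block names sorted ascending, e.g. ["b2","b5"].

idom tree: b1←b0 b2←b1 b3←b1 b4←b1 b5←b4 b6←b4 b7←b4
Join-block Dom:
  b1: preds {b0,b5,b7}: {b0} ∩ {b0,b1,b4,b5} ∩ {b0,b1,b4,b7} = {b0}; idom=b0
  b3: preds {b1,b2}: {b0,b1} ∩ {b0,b1,b2} = {b0,b1}; idom=b1
  b4: preds {b1,b2}: {b0,b1} ∩ {b0,b1,b2} = {b0,b1}; idom=b1
  b7: preds {b4,b5,b6}: {b0,b1,b4} ∩ {b0,b1,b4,b5} ∩ {b0,b1,b4,b6} = {b0,b1,b4}; idom=b4

Frontier:
  b1←b0: walk · to b0
  b1←b5: walk b5→b4→b1 to b0
  b1←b7: walk b7→b4→b1 to b0
  b3←b1: walk · to b1
  b3←b2: walk b2 to b1
  b4←b1: walk · to b1
  b4←b2: walk b2 to b1
  b7←b4: walk · to b4
  b7←b5: walk b5 to b4
  b7←b6: walk b6 to b4
  DF(b0)=∅
  DF(b1)={b1}
  DF(b2)={b3,b4}
  DF(b3)=∅
  DF(b4)={b1}
  DF(b5)={b1,b7}
  DF(b6)={b7}
  DF(b7)={b1}

φ for v: defs {b1,b3,b6,b7}
  DF⁺ = {b1,b7}

Answer: ["b1", "b7"]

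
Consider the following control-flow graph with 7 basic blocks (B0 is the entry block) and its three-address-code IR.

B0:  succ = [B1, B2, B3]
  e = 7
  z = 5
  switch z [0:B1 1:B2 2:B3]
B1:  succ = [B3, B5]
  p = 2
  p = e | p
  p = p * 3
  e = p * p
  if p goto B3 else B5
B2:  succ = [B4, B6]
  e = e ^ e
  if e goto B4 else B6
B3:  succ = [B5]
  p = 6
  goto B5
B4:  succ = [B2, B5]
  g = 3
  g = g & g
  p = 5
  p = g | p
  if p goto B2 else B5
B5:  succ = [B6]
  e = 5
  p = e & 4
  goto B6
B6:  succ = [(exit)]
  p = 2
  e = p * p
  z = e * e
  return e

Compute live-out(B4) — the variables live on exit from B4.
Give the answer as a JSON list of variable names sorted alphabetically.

Per-block:
  B0: def={e,z} ue=∅
  B1: def={e,p} ue={e}
  B2: def={e} ue={e}
  B3: def={p} ue=∅
  B4: def={g,p} ue=∅
  B5: def={e,p} ue=∅
  B6: def={e,p,z} ue=∅

Live sets:
  live B0: ∅→{e}
  live B1: {e}→∅
  live B2: {e}→{e}
  live B3: ∅→∅
  live B4: {e}→{e}
  live B5: ∅→∅
  live B6: ∅→∅

live-out(B4) = ["e"]

Answer: ["e"]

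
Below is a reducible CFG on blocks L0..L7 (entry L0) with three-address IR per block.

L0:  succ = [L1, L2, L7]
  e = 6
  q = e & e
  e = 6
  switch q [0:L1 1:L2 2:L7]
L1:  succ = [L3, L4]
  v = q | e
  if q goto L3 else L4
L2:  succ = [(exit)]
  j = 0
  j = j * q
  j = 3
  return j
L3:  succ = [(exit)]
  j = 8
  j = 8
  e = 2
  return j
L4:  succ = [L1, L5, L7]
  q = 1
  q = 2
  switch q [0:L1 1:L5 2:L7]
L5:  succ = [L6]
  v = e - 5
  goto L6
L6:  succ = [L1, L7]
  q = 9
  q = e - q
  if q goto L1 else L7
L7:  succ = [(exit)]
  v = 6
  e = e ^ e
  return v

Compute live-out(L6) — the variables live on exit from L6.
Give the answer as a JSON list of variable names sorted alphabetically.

Per-block:
  L0: {e,q} / ∅
  L1: {v} / {e,q}
  L2: {j} / {q}
  L3: {e,j} / ∅
  L4: {q} / ∅
  L5: {v} / {e}
  L6: {q} / {e}
  L7: {e,v} / {e}

Live sets:
  live L0: ∅→{e,q}
  live L1: {e,q}→{e}
  live L2: {q}→∅
  live L3: ∅→∅
  live L4: {e}→{e,q}
  live L5: {e}→{e}
  live L6: {e}→{e,q}
  live L7: {e}→∅

live-out(L6) = ["e", "q"]

Answer: ["e", "q"]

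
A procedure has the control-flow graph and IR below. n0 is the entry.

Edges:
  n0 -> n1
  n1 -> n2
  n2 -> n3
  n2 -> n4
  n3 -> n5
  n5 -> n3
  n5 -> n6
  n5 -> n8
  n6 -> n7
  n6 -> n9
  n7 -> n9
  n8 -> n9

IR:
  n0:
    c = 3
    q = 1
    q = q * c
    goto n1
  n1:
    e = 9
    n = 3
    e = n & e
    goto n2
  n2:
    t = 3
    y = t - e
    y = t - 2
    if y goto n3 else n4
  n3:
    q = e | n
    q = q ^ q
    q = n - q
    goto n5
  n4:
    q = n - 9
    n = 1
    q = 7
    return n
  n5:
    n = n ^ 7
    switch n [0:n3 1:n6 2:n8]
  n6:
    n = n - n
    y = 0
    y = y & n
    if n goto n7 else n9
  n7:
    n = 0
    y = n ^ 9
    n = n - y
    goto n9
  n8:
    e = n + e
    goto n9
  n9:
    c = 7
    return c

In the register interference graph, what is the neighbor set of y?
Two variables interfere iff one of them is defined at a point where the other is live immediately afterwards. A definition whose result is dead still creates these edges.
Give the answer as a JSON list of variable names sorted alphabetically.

Block summaries:
  n0: {c,q} / ∅
  n1: {e,n} / ∅
  n2: {t,y} / {e}
  n3: {q} / {e,n}
  n4: {n,q} / {n}
  n5: {n} / {n}
  n6: {n,y} / {n}
  n7: {n,y} / ∅
  n8: {e} / {e,n}
  n9: {c} / ∅

Liveness:
  n0: in=∅ out=∅
  n1: in=∅ out={e,n}
  n2: in={e,n} out={e,n}
  n3: in={e,n} out={e,n}
  n4: in={n} out=∅
  n5: in={e,n} out={e,n}
  n6: in={n} out=∅
  n7: in=∅ out=∅
  n8: in={e,n} out=∅
  n9: in=∅ out=∅

Interfere edges:
  c — {q}
  e — {n,q,t,y}
  n — {e,q,t,y}
  q — {c,e,n}
  t — {e,n,y}
  y — {e,n,t}

N(y) = ["e", "n", "t"]

Answer: ["e", "n", "t"]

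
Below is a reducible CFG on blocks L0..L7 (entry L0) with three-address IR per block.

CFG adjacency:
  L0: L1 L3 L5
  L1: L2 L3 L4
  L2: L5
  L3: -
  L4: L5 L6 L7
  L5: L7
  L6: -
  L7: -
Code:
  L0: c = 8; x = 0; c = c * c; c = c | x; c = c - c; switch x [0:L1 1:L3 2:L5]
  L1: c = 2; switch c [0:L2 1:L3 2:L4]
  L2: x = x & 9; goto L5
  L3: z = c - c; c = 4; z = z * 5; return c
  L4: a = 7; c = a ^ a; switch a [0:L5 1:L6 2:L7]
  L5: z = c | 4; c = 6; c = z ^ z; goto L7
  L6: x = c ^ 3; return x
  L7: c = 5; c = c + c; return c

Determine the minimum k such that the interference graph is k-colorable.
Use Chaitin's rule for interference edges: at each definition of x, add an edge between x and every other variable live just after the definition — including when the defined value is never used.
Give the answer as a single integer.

Answer: 2

Working:
def/use:
  L0: def={c,x} ue=∅
  L1: def={c} ue=∅
  L2: def={x} ue={x}
  L3: def={c,z} ue={c}
  L4: def={a,c} ue=∅
  L5: def={c,z} ue={c}
  L6: def={x} ue={c}
  L7: def={c} ue=∅

Backward fixpoint:
  L0 li=∅ lo={c,x}
  L1 li={x} lo={c,x}
  L2 li={c,x} lo={c}
  L3 li={c} lo=∅
  L4 li=∅ lo={c}
  L5 li={c} lo=∅
  L6 li={c} lo=∅
  L7 li=∅ lo=∅

Interference:
  a — {c}
  c — {a,x,z}
  x — {c}
  z — {c}

Colouring:
  clique {a,c} ⇒ need ≥ 2
  assign a→c1 c→c0 x→c1 z→c1 — no edge inside a register ⇒ χ ≤ 2
  χ = 2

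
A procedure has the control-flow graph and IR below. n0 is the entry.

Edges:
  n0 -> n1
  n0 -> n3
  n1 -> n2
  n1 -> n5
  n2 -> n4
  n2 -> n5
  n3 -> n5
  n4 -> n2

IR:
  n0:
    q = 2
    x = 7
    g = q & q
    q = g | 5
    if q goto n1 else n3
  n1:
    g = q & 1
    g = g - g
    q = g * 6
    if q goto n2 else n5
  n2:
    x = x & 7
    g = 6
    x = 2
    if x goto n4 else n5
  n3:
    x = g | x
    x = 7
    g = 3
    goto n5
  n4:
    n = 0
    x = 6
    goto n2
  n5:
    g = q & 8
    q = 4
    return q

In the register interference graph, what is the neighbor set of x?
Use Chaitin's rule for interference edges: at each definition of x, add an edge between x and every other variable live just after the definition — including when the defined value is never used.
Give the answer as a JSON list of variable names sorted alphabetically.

Per-block:
  n0 def {g,q,x} use ∅
  n1 def {g,q} use {q}
  n2 def {g,x} use {x}
  n3 def {g,x} use {g,x}
  n4 def {n,x} use ∅
  n5 def {g,q} use {q}

Backward fixpoint:
  n0 li=∅ lo={g,q,x}
  n1 li={q,x} lo={q,x}
  n2 li={q,x} lo={q}
  n3 li={g,q,x} lo={q}
  n4 li={q} lo={q,x}
  n5 li={q} lo=∅

Conflict graph:
  g: {q,x}
  n: {q}
  q: {g,n,x}
  x: {g,q}

N(x) = ["g", "q"]

Answer: ["g", "q"]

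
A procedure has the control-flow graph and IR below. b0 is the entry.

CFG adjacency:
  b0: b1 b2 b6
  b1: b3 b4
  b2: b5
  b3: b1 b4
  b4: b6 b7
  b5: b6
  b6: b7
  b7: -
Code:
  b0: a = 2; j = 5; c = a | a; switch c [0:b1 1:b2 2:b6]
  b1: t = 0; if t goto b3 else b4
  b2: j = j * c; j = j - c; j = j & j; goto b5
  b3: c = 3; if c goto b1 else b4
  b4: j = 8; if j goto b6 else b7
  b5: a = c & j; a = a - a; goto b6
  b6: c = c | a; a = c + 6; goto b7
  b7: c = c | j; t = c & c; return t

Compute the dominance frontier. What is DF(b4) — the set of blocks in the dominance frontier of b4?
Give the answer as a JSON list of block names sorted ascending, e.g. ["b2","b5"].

Answer: ["b6", "b7"]

Analysis:
idom tree: b1←b0 b2←b0 b3←b1 b4←b1 b5←b2 b6←b0 b7←b0
Join-block Dom:
  b1: preds {b0,b3}: {b0} ∩ {b0,b1,b3} = {b0}; idom=b0
  b4: preds {b1,b3}: {b0,b1} ∩ {b0,b1,b3} = {b0,b1}; idom=b1
  b6: preds {b0,b4,b5}: {b0} ∩ {b0,b1,b4} ∩ {b0,b2,b5} = {b0}; idom=b0
  b7: preds {b4,b6}: {b0,b1,b4} ∩ {b0,b6} = {b0}; idom=b0

DF walk-up:
  join b1 pred b0: · stop@b0
  join b1 pred b3: b3→b1 stop@b0
  join b4 pred b1: · stop@b1
  join b4 pred b3: b3 stop@b1
  join b6 pred b0: · stop@b0
  join b6 pred b4: b4→b1 stop@b0
  join b6 pred b5: b5→b2 stop@b0
  join b7 pred b4: b4→b1 stop@b0
  join b7 pred b6: b6 stop@b0
  b0: DF=∅
  b1: DF={b1,b6,b7}
  b2: DF={b6}
  b3: DF={b1,b4}
  b4: DF={b6,b7}
  b5: DF={b6}
  b6: DF={b7}
  b7: DF=∅

DF(b4) = ["b6", "b7"]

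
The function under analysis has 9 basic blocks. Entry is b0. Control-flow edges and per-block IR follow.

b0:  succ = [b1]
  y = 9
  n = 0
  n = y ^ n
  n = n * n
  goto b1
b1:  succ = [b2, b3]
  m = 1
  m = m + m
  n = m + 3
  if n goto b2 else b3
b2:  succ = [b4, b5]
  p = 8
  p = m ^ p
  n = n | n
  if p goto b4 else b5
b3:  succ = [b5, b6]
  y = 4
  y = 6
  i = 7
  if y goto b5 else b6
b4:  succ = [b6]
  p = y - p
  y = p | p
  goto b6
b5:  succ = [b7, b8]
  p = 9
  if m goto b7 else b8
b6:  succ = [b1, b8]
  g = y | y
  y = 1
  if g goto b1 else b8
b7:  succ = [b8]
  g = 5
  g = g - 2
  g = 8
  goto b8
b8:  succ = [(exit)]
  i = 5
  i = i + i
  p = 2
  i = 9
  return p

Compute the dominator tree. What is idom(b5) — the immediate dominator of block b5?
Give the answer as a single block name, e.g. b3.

idom tree: b1←b0 b2←b1 b3←b1 b4←b2 b5←b1 b6←b1 b7←b5 b8←b1
Dom∩ at merges:
  b1: preds {b0,b6}: {b0} ∩ {b0,b1,b6} = {b0}; idom=b0
  b5: preds {b2,b3}: {b0,b1,b2} ∩ {b0,b1,b3} = {b0,b1}; idom=b1
  b6: preds {b3,b4}: {b0,b1,b3} ∩ {b0,b1,b2,b4} = {b0,b1}; idom=b1
  b8: preds {b5,b6,b7}: {b0,b1,b5} ∩ {b0,b1,b6} ∩ {b0,b1,b5,b7} = {b0,b1}; idom=b1

idom(b5) = b1

Answer: b1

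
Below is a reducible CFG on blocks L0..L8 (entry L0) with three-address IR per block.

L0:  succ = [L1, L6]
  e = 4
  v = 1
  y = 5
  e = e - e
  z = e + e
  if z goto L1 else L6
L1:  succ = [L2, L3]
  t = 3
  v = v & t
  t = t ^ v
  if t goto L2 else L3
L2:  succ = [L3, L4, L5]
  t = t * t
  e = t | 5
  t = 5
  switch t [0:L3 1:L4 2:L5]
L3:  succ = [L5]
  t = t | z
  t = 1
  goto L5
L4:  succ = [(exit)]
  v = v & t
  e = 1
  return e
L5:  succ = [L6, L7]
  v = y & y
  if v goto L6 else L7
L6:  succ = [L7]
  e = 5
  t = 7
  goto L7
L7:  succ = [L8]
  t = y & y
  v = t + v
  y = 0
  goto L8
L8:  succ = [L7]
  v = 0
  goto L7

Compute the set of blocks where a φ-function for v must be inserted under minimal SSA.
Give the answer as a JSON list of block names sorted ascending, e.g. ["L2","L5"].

idom tree: L1←L0 L2←L1 L3←L1 L4←L2 L5←L1 L6←L0 L7←L0 L8←L7
Dom at joins:
  L3: preds {L1,L2}: {L0,L1} ∩ {L0,L1,L2} = {L0,L1}; idom=L1
  L5: preds {L2,L3}: {L0,L1,L2} ∩ {L0,L1,L3} = {L0,L1}; idom=L1
  L6: preds {L0,L5}: {L0} ∩ {L0,L1,L5} = {L0}; idom=L0
  L7: preds {L5,L6,L8}: {L0,L1,L5} ∩ {L0,L6} ∩ {L0,L7,L8} = {L0}; idom=L0

DF walk-up:
  L3←L1: walk · to L1
  L3←L2: walk L2 to L1
  L5←L2: walk L2 to L1
  L5←L3: walk L3 to L1
  L6←L0: walk · to L0
  L6←L5: walk L5→L1 to L0
  L7←L5: walk L5→L1 to L0
  L7←L6: walk L6 to L0
  L7←L8: walk L8→L7 to L0
  DF(L0)=∅
  DF(L1)={L6,L7}
  DF(L2)={L3,L5}
  DF(L3)={L5}
  DF(L4)=∅
  DF(L5)={L6,L7}
  DF(L6)={L7}
  DF(L7)={L7}
  DF(L8)={L7}

φ for v: defs {L0,L1,L4,L5,L7,L8}
  DF⁺ = {L6,L7}

Answer: ["L6", "L7"]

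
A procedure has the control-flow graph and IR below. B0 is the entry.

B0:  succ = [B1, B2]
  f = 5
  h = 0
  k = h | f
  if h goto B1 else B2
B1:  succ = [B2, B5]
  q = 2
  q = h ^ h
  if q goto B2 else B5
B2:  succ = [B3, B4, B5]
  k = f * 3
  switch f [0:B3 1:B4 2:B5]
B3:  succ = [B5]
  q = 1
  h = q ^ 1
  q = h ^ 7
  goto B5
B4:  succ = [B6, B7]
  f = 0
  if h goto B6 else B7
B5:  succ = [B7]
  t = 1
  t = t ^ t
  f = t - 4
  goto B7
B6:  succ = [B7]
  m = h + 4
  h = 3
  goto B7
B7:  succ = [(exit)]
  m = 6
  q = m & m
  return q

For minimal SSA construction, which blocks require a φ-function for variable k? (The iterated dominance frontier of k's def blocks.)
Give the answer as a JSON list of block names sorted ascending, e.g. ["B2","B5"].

idom tree: B1←B0 B2←B0 B3←B2 B4←B2 B5←B0 B6←B4 B7←B0
Dom∩ at merges:
  B2: preds {B0,B1}: {B0} ∩ {B0,B1} = {B0}; idom=B0
  B5: preds {B1,B2,B3}: {B0,B1} ∩ {B0,B2} ∩ {B0,B2,B3} = {B0}; idom=B0
  B7: preds {B4,B5,B6}: {B0,B2,B4} ∩ {B0,B5} ∩ {B0,B2,B4,B6} = {B0}; idom=B0

DF derivation:
  join B2 pred B0: · stop@B0
  join B2 pred B1: B1 stop@B0
  join B5 pred B1: B1 stop@B0
  join B5 pred B2: B2 stop@B0
  join B5 pred B3: B3→B2 stop@B0
  join B7 pred B4: B4→B2 stop@B0
  join B7 pred B5: B5 stop@B0
  join B7 pred B6: B6→B4→B2 stop@B0
  B0 → ∅
  B1 → {B2,B5}
  B2 → {B5,B7}
  B3 → {B5}
  B4 → {B7}
  B5 → {B7}
  B6 → {B7}
  B7 → ∅

φ for k: defs {B0,B2}
  DF⁺ = {B5,B7}

Answer: ["B5", "B7"]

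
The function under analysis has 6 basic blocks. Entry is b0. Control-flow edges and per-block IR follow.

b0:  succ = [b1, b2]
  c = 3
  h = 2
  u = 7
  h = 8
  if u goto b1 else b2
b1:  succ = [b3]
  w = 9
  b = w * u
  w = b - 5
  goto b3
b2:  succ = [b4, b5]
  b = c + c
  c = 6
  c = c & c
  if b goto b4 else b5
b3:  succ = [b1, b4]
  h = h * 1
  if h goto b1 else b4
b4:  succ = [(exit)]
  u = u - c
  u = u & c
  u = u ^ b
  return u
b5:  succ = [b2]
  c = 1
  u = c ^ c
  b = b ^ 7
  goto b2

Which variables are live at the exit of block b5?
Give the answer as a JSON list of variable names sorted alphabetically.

Answer: ["c", "u"]

Analysis:
Per-block:
  b0: {c,h,u} / ∅
  b1: {b,w} / {u}
  b2: {b,c} / {c}
  b3: {h} / {h}
  b4: {u} / {b,c,u}
  b5: {b,c,u} / {b}

Backward fixpoint:
  b0 li=∅ lo={c,h,u}
  b1 li={c,h,u} lo={b,c,h,u}
  b2 li={c,u} lo={b,c,u}
  b3 li={b,c,h,u} lo={b,c,h,u}
  b4 li={b,c,u} lo=∅
  b5 li={b} lo={c,u}

live-out(b5) = ["c", "u"]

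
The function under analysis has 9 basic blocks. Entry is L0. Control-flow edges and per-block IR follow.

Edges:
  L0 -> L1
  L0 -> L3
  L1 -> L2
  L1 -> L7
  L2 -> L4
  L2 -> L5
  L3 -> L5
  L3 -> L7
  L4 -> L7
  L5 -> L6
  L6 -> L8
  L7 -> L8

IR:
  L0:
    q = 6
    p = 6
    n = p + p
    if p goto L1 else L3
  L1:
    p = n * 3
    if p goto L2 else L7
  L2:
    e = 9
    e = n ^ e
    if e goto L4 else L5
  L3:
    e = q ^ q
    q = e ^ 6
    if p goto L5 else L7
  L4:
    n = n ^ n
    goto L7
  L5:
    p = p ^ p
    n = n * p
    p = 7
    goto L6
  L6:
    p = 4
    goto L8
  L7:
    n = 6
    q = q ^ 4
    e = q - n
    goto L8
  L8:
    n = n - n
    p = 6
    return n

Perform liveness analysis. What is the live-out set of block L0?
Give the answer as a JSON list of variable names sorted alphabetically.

Answer: ["n", "p", "q"]

Derivation:
def/use:
  L0: {n,p,q} / ∅
  L1: {p} / {n}
  L2: {e} / {n}
  L3: {e,q} / {p,q}
  L4: {n} / {n}
  L5: {n,p} / {n,p}
  L6: {p} / ∅
  L7: {e,n,q} / {q}
  L8: {n,p} / {n}

Live sets:
  L0 li=∅ lo={n,p,q}
  L1 li={n,q} lo={n,p,q}
  L2 li={n,p,q} lo={n,p,q}
  L3 li={n,p,q} lo={n,p,q}
  L4 li={n,q} lo={q}
  L5 li={n,p} lo={n}
  L6 li={n} lo={n}
  L7 li={q} lo={n}
  L8 li={n} lo=∅

live-out(L0) = ["n", "p", "q"]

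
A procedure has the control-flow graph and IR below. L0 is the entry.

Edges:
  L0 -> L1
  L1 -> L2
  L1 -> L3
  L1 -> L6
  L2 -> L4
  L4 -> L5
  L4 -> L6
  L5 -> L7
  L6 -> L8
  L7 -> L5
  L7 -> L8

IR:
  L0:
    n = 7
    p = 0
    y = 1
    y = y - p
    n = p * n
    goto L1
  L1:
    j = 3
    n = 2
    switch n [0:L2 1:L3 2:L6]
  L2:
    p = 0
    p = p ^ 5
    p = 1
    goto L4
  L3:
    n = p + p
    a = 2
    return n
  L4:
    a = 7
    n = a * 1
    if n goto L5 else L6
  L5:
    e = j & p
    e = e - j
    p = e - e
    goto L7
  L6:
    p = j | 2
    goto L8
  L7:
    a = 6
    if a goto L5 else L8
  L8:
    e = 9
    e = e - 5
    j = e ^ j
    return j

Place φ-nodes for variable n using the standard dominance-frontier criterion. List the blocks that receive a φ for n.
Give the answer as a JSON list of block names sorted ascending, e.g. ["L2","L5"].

idom tree: L1←L0 L2←L1 L3←L1 L4←L2 L5←L4 L6←L1 L7←L5 L8←L1
Dom∩ at merges:
  L5: preds {L4,L7}: {L0,L1,L2,L4} ∩ {L0,L1,L2,L4,L5,L7} = {L0,L1,L2,L4}; idom=L4
  L6: preds {L1,L4}: {L0,L1} ∩ {L0,L1,L2,L4} = {L0,L1}; idom=L1
  L8: preds {L6,L7}: {L0,L1,L6} ∩ {L0,L1,L2,L4,L5,L7} = {L0,L1}; idom=L1

DF walk-up:
  join L5 pred L4: · stop@L4
  join L5 pred L7: L7→L5 stop@L4
  join L6 pred L1: · stop@L1
  join L6 pred L4: L4→L2 stop@L1
  join L8 pred L6: L6 stop@L1
  join L8 pred L7: L7→L5→L4→L2 stop@L1
  L0 → ∅
  L1 → ∅
  L2 → {L6,L8}
  L3 → ∅
  L4 → {L6,L8}
  L5 → {L5,L8}
  L6 → {L8}
  L7 → {L5,L8}
  L8 → ∅

φ for n: defs {L0,L1,L3,L4}
  DF⁺ = {L6,L8}

Answer: ["L6", "L8"]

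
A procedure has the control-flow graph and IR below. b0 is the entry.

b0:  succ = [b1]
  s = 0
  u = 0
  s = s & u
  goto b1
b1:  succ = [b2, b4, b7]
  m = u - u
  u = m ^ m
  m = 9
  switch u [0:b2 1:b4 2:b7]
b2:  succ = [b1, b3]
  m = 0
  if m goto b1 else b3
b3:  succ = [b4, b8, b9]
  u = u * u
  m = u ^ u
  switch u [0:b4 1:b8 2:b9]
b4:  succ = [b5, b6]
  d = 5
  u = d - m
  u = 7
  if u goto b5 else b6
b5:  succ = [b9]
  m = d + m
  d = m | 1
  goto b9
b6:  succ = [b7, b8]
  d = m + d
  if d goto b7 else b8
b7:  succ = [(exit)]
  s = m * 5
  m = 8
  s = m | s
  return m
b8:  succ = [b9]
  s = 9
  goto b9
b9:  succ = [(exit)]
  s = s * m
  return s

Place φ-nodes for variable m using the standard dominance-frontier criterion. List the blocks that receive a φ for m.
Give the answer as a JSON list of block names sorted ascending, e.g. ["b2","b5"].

idom tree: b1←b0 b2←b1 b3←b2 b4←b1 b5←b4 b6←b4 b7←b1 b8←b1 b9←b1
Dom at joins:
  b1: preds {b0,b2}: {b0} ∩ {b0,b1,b2} = {b0}; idom=b0
  b4: preds {b1,b3}: {b0,b1} ∩ {b0,b1,b2,b3} = {b0,b1}; idom=b1
  b7: preds {b1,b6}: {b0,b1} ∩ {b0,b1,b4,b6} = {b0,b1}; idom=b1
  b8: preds {b3,b6}: {b0,b1,b2,b3} ∩ {b0,b1,b4,b6} = {b0,b1}; idom=b1
  b9: preds {b3,b5,b8}: {b0,b1,b2,b3} ∩ {b0,b1,b4,b5} ∩ {b0,b1,b8} = {b0,b1}; idom=b1

DF derivation:
  join b1 pred b0: · stop@b0
  join b1 pred b2: b2→b1 stop@b0
  join b4 pred b1: · stop@b1
  join b4 pred b3: b3→b2 stop@b1
  join b7 pred b1: · stop@b1
  join b7 pred b6: b6→b4 stop@b1
  join b8 pred b3: b3→b2 stop@b1
  join b8 pred b6: b6→b4 stop@b1
  join b9 pred b3: b3→b2 stop@b1
  join b9 pred b5: b5→b4 stop@b1
  join b9 pred b8: b8 stop@b1
  DF(b0)=∅
  DF(b1)={b1}
  DF(b2)={b1,b4,b8,b9}
  DF(b3)={b4,b8,b9}
  DF(b4)={b7,b8,b9}
  DF(b5)={b9}
  DF(b6)={b7,b8}
  DF(b7)=∅
  DF(b8)={b9}
  DF(b9)=∅

φ for m: defs {b1,b2,b3,b5,b7}
  DF⁺ = {b1,b4,b7,b8,b9}

Answer: ["b1", "b4", "b7", "b8", "b9"]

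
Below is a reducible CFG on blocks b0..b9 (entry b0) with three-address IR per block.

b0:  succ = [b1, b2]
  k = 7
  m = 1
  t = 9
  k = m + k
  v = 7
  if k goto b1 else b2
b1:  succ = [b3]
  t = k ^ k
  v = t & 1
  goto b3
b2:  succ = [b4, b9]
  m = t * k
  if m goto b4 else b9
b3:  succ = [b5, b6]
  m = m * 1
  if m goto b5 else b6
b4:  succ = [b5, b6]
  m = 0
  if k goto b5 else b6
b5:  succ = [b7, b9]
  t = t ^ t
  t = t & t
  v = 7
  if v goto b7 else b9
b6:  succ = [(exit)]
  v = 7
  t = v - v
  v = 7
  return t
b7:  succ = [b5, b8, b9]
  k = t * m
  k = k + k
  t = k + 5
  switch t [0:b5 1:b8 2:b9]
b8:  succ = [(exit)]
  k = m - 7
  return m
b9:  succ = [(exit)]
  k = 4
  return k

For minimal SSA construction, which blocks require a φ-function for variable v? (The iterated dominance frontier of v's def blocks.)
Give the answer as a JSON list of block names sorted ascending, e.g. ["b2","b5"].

idom tree: b1←b0 b2←b0 b3←b1 b4←b2 b5←b0 b6←b0 b7←b5 b8←b7 b9←b0
Dom at joins:
  b5: preds {b3,b4,b7}: {b0,b1,b3} ∩ {b0,b2,b4} ∩ {b0,b5,b7} = {b0}; idom=b0
  b6: preds {b3,b4}: {b0,b1,b3} ∩ {b0,b2,b4} = {b0}; idom=b0
  b9: preds {b2,b5,b7}: {b0,b2} ∩ {b0,b5} ∩ {b0,b5,b7} = {b0}; idom=b0

DF derivation:
  b5←b3: walk b3→b1 to b0
  b5←b4: walk b4→b2 to b0
  b5←b7: walk b7→b5 to b0
  b6←b3: walk b3→b1 to b0
  b6←b4: walk b4→b2 to b0
  b9←b2: walk b2 to b0
  b9←b5: walk b5 to b0
  b9←b7: walk b7→b5 to b0
  b0 → ∅
  b1 → {b5,b6}
  b2 → {b5,b6,b9}
  b3 → {b5,b6}
  b4 → {b5,b6}
  b5 → {b5,b9}
  b6 → ∅
  b7 → {b5,b9}
  b8 → ∅
  b9 → ∅

φ for v: defs {b0,b1,b5,b6}
  DF⁺ = {b5,b6,b9}

Answer: ["b5", "b6", "b9"]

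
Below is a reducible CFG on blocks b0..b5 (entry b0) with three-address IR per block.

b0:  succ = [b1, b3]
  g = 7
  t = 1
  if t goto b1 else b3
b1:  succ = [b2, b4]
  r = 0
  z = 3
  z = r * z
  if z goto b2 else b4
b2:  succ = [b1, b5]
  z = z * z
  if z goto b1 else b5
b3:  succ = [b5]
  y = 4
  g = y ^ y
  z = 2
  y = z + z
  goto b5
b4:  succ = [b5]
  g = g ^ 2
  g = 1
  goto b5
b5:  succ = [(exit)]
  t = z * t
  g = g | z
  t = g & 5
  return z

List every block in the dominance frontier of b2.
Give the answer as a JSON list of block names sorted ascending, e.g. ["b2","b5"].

Answer: ["b1", "b5"]

Analysis:
idom tree: b1←b0 b2←b1 b3←b0 b4←b1 b5←b0
Dom at joins:
  b1: preds {b0,b2}: {b0} ∩ {b0,b1,b2} = {b0}; idom=b0
  b5: preds {b2,b3,b4}: {b0,b1,b2} ∩ {b0,b3} ∩ {b0,b1,b4} = {b0}; idom=b0

Frontier:
  join b1 pred b0: · stop@b0
  join b1 pred b2: b2→b1 stop@b0
  join b5 pred b2: b2→b1 stop@b0
  join b5 pred b3: b3 stop@b0
  join b5 pred b4: b4→b1 stop@b0
  b0: DF=∅
  b1: DF={b1,b5}
  b2: DF={b1,b5}
  b3: DF={b5}
  b4: DF={b5}
  b5: DF=∅

DF(b2) = ["b1", "b5"]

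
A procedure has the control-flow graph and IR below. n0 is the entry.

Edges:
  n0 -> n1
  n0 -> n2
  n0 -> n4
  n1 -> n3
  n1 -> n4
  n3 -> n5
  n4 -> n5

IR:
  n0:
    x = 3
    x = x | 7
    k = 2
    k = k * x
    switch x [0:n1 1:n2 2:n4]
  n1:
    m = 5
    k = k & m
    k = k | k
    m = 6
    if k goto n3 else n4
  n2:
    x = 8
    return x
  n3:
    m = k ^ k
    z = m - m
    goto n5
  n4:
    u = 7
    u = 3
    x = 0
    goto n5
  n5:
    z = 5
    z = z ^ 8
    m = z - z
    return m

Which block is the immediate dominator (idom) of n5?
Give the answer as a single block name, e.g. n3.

idom tree: n1←n0 n2←n0 n3←n1 n4←n0 n5←n0
Join-block Dom:
  n4: preds {n0,n1}: {n0} ∩ {n0,n1} = {n0}; idom=n0
  n5: preds {n3,n4}: {n0,n1,n3} ∩ {n0,n4} = {n0}; idom=n0

idom(n5) = n0

Answer: n0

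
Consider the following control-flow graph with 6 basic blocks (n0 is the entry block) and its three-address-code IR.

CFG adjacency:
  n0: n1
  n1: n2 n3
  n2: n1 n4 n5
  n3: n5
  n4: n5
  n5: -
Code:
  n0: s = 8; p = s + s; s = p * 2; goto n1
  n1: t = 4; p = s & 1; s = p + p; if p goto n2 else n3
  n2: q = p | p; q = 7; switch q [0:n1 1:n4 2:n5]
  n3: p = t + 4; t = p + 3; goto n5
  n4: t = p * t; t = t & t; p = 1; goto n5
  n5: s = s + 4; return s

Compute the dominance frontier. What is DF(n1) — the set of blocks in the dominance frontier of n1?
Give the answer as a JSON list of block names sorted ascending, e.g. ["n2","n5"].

idom tree: n1←n0 n2←n1 n3←n1 n4←n2 n5←n1
Join-block Dom:
  n1: preds {n0,n2}: {n0} ∩ {n0,n1,n2} = {n0}; idom=n0
  n5: preds {n2,n3,n4}: {n0,n1,n2} ∩ {n0,n1,n3} ∩ {n0,n1,n2,n4} = {n0,n1}; idom=n1

DF derivation:
  join n1 pred n0: · stop@n0
  join n1 pred n2: n2→n1 stop@n0
  join n5 pred n2: n2 stop@n1
  join n5 pred n3: n3 stop@n1
  join n5 pred n4: n4→n2 stop@n1
  n0 → ∅
  n1 → {n1}
  n2 → {n1,n5}
  n3 → {n5}
  n4 → {n5}
  n5 → ∅

DF(n1) = ["n1"]

Answer: ["n1"]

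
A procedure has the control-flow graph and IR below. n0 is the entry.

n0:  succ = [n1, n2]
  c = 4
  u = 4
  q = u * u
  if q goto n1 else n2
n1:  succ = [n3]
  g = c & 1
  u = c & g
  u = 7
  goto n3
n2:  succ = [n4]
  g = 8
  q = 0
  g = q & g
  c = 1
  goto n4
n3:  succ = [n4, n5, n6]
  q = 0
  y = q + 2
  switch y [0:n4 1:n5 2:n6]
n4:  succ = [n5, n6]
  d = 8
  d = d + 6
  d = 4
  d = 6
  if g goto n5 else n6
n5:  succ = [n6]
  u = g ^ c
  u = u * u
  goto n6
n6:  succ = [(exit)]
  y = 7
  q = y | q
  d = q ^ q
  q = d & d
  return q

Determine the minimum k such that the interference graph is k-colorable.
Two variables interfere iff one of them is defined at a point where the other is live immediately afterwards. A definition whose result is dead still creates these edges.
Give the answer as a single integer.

Answer: 4

Derivation:
Block summaries:
  n0: {c,q,u} / ∅
  n1: {g,u} / {c}
  n2: {c,g,q} / ∅
  n3: {q,y} / ∅
  n4: {d} / {g}
  n5: {u} / {c,g}
  n6: {d,q,y} / {q}

Liveness:
  n0: in=∅ out={c}
  n1: in={c} out={c,g}
  n2: in=∅ out={c,g,q}
  n3: in={c,g} out={c,g,q}
  n4: in={c,g,q} out={c,g,q}
  n5: in={c,g,q} out={q}
  n6: in={q} out=∅

Conflict graph:
  c: {d,g,q,u,y}
  d: {c,g,q}
  g: {c,d,q,u,y}
  q: {c,d,g,u,y}
  u: {c,g,q}
  y: {c,g,q}

Registers:
  {c,d,g,q} pairwise interfere (4-clique) ⇒ χ ≥ 4
  4-colouring: c0={c}  c1={g}  c2={q}  c3={d,u,y}
  χ = 4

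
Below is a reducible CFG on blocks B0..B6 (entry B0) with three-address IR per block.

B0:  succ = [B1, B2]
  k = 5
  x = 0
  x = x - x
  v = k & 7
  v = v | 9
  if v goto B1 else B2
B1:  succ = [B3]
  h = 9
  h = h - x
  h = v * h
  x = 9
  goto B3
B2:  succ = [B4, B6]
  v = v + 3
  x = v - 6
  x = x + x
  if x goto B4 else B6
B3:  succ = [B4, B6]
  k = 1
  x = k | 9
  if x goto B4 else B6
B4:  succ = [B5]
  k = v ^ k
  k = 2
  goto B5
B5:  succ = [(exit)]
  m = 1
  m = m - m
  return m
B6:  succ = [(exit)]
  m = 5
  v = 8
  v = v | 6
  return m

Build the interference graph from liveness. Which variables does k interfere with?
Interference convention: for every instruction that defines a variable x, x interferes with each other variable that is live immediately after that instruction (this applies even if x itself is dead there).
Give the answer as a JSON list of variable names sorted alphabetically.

def/use:
  B0: def={k,v,x} ue=∅
  B1: def={h,x} ue={v,x}
  B2: def={v,x} ue={v}
  B3: def={k,x} ue=∅
  B4: def={k} ue={k,v}
  B5: def={m} ue=∅
  B6: def={m,v} ue=∅

Live sets:
  B0: in=∅ out={k,v,x}
  B1: in={v,x} out={v}
  B2: in={k,v} out={k,v}
  B3: in={v} out={k,v}
  B4: in={k,v} out=∅
  B5: in=∅ out=∅
  B6: in=∅ out=∅

Conflict graph:
  h↔{v,x}
  k↔{v,x}
  m↔{v}
  v↔{h,k,m,x}
  x↔{h,k,v}

N(k) = ["v", "x"]

Answer: ["v", "x"]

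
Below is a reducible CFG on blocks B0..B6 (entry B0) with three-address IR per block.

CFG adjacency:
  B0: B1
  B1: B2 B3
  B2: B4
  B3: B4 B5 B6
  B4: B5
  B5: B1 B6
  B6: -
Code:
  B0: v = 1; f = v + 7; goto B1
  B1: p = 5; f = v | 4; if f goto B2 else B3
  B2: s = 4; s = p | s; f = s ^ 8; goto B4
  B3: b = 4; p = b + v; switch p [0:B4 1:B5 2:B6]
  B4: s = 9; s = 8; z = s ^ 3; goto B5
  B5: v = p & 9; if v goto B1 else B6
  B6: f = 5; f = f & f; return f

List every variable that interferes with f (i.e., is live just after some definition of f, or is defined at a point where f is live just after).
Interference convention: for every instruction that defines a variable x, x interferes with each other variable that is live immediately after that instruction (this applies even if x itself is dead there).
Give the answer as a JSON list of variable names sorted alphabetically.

Answer: ["p", "v"]

Working:
Block summaries:
  B0 def {f,v} use ∅
  B1 def {f,p} use {v}
  B2 def {f,s} use {p}
  B3 def {b,p} use {v}
  B4 def {s,z} use ∅
  B5 def {v} use {p}
  B6 def {f} use ∅

Live sets:
  B0: in=∅ out={v}
  B1: in={v} out={p,v}
  B2: in={p} out={p}
  B3: in={v} out={p}
  B4: in={p} out={p}
  B5: in={p} out={v}
  B6: in=∅ out=∅

Interfere edges:
  b↔{v}
  f↔{p,v}
  p↔{f,s,v,z}
  s↔{p}
  v↔{b,f,p}
  z↔{p}

N(f) = ["p", "v"]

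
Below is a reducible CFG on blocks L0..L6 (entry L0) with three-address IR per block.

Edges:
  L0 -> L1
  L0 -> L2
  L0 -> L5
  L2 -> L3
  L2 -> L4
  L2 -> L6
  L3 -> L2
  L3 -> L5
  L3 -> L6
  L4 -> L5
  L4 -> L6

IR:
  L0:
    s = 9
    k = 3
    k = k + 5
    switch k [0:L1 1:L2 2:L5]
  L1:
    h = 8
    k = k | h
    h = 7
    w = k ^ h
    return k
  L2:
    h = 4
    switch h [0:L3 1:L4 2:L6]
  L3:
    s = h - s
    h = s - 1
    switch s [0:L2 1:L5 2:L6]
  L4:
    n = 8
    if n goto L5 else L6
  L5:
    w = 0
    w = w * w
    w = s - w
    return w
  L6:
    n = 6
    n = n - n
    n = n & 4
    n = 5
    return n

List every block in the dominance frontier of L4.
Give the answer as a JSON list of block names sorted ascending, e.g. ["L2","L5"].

Answer: ["L5", "L6"]

Working:
idom tree: L1←L0 L2←L0 L3←L2 L4←L2 L5←L0 L6←L2
Dom∩ at merges:
  L2: preds {L0,L3}: {L0} ∩ {L0,L2,L3} = {L0}; idom=L0
  L5: preds {L0,L3,L4}: {L0} ∩ {L0,L2,L3} ∩ {L0,L2,L4} = {L0}; idom=L0
  L6: preds {L2,L3,L4}: {L0,L2} ∩ {L0,L2,L3} ∩ {L0,L2,L4} = {L0,L2}; idom=L2

DF walk-up:
  L2←L0: walk · to L0
  L2←L3: walk L3→L2 to L0
  L5←L0: walk · to L0
  L5←L3: walk L3→L2 to L0
  L5←L4: walk L4→L2 to L0
  L6←L2: walk · to L2
  L6←L3: walk L3 to L2
  L6←L4: walk L4 to L2
  L0: DF=∅
  L1: DF=∅
  L2: DF={L2,L5}
  L3: DF={L2,L5,L6}
  L4: DF={L5,L6}
  L5: DF=∅
  L6: DF=∅

DF(L4) = ["L5", "L6"]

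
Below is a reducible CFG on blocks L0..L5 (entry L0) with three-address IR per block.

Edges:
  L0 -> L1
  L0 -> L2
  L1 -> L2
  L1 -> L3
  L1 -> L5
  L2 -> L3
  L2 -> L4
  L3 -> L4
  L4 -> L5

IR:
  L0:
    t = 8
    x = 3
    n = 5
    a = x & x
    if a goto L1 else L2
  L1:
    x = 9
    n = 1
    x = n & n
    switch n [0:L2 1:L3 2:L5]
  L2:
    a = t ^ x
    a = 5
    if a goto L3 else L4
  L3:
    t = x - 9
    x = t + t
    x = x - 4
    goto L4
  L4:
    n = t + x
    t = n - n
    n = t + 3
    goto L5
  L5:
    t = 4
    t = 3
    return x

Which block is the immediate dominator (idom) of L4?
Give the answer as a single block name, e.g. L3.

idom tree: L1←L0 L2←L0 L3←L0 L4←L0 L5←L0
Dom∩ at merges:
  L2: preds {L0,L1}: {L0} ∩ {L0,L1} = {L0}; idom=L0
  L3: preds {L1,L2}: {L0,L1} ∩ {L0,L2} = {L0}; idom=L0
  L4: preds {L2,L3}: {L0,L2} ∩ {L0,L3} = {L0}; idom=L0
  L5: preds {L1,L4}: {L0,L1} ∩ {L0,L4} = {L0}; idom=L0

idom(L4) = L0

Answer: L0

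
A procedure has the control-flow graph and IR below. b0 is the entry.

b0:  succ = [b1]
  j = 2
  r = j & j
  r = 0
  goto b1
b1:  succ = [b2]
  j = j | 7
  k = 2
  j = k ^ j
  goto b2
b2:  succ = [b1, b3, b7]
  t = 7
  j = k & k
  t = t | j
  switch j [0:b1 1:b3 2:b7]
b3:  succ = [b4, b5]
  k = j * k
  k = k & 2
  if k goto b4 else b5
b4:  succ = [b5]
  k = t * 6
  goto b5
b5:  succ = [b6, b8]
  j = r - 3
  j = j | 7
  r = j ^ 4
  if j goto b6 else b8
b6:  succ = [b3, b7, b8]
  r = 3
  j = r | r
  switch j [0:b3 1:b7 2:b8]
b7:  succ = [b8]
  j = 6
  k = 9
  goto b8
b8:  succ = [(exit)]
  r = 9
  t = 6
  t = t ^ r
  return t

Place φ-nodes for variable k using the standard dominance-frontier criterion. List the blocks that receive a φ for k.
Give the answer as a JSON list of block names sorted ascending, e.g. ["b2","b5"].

Answer: ["b1", "b3", "b5", "b7", "b8"]

Derivation:
idom tree: b1←b0 b2←b1 b3←b2 b4←b3 b5←b3 b6←b5 b7←b2 b8←b2
Join-block Dom:
  b1: preds {b0,b2}: {b0} ∩ {b0,b1,b2} = {b0}; idom=b0
  b3: preds {b2,b6}: {b0,b1,b2} ∩ {b0,b1,b2,b3,b5,b6} = {b0,b1,b2}; idom=b2
  b5: preds {b3,b4}: {b0,b1,b2,b3} ∩ {b0,b1,b2,b3,b4} = {b0,b1,b2,b3}; idom=b3
  b7: preds {b2,b6}: {b0,b1,b2} ∩ {b0,b1,b2,b3,b5,b6} = {b0,b1,b2}; idom=b2
  b8: preds {b5,b6,b7}: {b0,b1,b2,b3,b5} ∩ {b0,b1,b2,b3,b5,b6} ∩ {b0,b1,b2,b7} = {b0,b1,b2}; idom=b2

DF walk-up:
  b1←b0: walk · to b0
  b1←b2: walk b2→b1 to b0
  b3←b2: walk · to b2
  b3←b6: walk b6→b5→b3 to b2
  b5←b3: walk · to b3
  b5←b4: walk b4 to b3
  b7←b2: walk · to b2
  b7←b6: walk b6→b5→b3 to b2
  b8←b5: walk b5→b3 to b2
  b8←b6: walk b6→b5→b3 to b2
  b8←b7: walk b7 to b2
  b0: DF=∅
  b1: DF={b1}
  b2: DF={b1}
  b3: DF={b3,b7,b8}
  b4: DF={b5}
  b5: DF={b3,b7,b8}
  b6: DF={b3,b7,b8}
  b7: DF={b8}
  b8: DF=∅

φ for k: defs {b1,b3,b4,b7}
  DF⁺ = {b1,b3,b5,b7,b8}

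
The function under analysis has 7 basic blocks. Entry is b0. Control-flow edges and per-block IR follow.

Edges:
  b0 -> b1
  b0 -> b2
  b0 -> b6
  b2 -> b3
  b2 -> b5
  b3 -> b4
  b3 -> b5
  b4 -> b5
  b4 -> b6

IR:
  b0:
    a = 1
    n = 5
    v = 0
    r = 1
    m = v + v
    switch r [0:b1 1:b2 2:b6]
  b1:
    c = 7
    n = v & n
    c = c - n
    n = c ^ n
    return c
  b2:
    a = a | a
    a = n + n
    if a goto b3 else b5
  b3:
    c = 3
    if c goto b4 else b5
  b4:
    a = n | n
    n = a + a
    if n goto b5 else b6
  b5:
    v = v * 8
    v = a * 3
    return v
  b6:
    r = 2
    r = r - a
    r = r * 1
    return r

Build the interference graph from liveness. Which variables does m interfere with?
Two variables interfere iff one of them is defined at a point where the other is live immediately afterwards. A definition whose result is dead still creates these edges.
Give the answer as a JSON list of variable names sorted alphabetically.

Answer: ["a", "n", "r", "v"]

Derivation:
Block summaries:
  b0: {a,m,n,r,v} / ∅
  b1: {c,n} / {n,v}
  b2: {a} / {a,n}
  b3: {c} / ∅
  b4: {a,n} / {n}
  b5: {v} / {a,v}
  b6: {r} / {a}

Backward fixpoint:
  live b0: ∅→{a,n,v}
  live b1: {n,v}→∅
  live b2: {a,n,v}→{a,n,v}
  live b3: {a,n,v}→{a,n,v}
  live b4: {n,v}→{a,v}
  live b5: {a,v}→∅
  live b6: {a}→∅

Interference:
  a — {c,m,n,r,v}
  c — {a,n,v}
  m — {a,n,r,v}
  n — {a,c,m,r,v}
  r — {a,m,n,v}
  v — {a,c,m,n,r}

N(m) = ["a", "n", "r", "v"]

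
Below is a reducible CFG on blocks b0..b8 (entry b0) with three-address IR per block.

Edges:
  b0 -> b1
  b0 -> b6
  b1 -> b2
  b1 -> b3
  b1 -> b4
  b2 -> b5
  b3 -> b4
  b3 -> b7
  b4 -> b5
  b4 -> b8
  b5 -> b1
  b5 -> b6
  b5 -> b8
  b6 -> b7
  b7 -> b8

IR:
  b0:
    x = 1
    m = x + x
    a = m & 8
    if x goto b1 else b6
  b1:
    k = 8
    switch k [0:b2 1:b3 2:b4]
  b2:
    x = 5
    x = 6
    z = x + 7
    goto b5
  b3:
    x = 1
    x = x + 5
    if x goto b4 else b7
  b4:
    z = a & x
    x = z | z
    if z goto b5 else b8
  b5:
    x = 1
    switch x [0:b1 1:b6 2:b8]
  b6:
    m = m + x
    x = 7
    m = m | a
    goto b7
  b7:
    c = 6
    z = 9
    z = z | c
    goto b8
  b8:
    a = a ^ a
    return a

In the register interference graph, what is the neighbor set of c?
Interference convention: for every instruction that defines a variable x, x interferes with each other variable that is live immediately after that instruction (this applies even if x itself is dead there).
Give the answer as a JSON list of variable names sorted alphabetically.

Block summaries:
  b0: def={a,m,x} ue=∅
  b1: def={k} ue=∅
  b2: def={x,z} ue=∅
  b3: def={x} ue=∅
  b4: def={x,z} ue={a,x}
  b5: def={x} ue=∅
  b6: def={m,x} ue={a,m,x}
  b7: def={c,z} ue=∅
  b8: def={a} ue={a}

Liveness:
  live b0: ∅→{a,m,x}
  live b1: {a,m,x}→{a,m,x}
  live b2: {a,m}→{a,m}
  live b3: {a,m}→{a,m,x}
  live b4: {a,m,x}→{a,m}
  live b5: {a,m}→{a,m,x}
  live b6: {a,m,x}→{a}
  live b7: {a}→{a}
  live b8: {a}→∅

Interference:
  a: {c,k,m,x,z}
  c: {a,z}
  k: {a,m,x}
  m: {a,k,x,z}
  x: {a,k,m,z}
  z: {a,c,m,x}

N(c) = ["a", "z"]

Answer: ["a", "z"]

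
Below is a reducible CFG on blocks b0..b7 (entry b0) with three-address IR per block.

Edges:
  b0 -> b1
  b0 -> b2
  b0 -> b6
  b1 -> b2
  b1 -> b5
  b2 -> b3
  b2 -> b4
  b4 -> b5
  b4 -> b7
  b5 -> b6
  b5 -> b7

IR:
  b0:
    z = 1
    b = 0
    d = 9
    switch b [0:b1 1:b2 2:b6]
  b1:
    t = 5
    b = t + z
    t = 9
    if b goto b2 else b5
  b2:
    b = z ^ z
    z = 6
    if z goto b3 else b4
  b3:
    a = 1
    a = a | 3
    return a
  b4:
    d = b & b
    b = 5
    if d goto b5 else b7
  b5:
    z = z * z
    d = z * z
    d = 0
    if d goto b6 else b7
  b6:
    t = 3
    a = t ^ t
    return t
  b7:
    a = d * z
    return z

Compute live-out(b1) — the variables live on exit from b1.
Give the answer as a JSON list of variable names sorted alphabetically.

Answer: ["z"]

Working:
Block summaries:
  b0: {b,d,z} / ∅
  b1: {b,t} / {z}
  b2: {b,z} / {z}
  b3: {a} / ∅
  b4: {b,d} / {b}
  b5: {d,z} / {z}
  b6: {a,t} / ∅
  b7: {a} / {d,z}

Liveness:
  live b0: ∅→{z}
  live b1: {z}→{z}
  live b2: {z}→{b,z}
  live b3: ∅→∅
  live b4: {b,z}→{d,z}
  live b5: {z}→{d,z}
  live b6: ∅→∅
  live b7: {d,z}→∅

live-out(b1) = ["z"]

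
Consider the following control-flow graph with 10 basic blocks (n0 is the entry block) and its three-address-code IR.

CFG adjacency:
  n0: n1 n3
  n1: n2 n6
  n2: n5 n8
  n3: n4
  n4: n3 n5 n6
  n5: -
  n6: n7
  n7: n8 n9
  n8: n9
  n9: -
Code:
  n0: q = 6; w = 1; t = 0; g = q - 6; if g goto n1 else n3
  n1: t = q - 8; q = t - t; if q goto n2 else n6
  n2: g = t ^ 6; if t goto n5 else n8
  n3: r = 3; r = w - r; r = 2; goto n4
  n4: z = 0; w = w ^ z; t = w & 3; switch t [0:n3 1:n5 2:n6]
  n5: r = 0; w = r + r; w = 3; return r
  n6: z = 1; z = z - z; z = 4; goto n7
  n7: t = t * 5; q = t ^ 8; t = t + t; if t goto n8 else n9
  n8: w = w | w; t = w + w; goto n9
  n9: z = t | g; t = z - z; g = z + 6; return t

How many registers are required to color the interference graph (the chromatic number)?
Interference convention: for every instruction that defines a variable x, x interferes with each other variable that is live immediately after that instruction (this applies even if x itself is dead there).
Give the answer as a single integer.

Answer: 4

Analysis:
def/use:
  n0: {g,q,t,w} / ∅
  n1: {q,t} / {q}
  n2: {g} / {t}
  n3: {r} / {w}
  n4: {t,w,z} / {w}
  n5: {r,w} / ∅
  n6: {z} / ∅
  n7: {q,t} / {t}
  n8: {t,w} / {w}
  n9: {g,t,z} / {g,t}

Backward fixpoint:
  n0 li=∅ lo={g,q,w}
  n1 li={g,q,w} lo={g,t,w}
  n2 li={t,w} lo={g,w}
  n3 li={g,w} lo={g,w}
  n4 li={g,w} lo={g,t,w}
  n5 li=∅ lo=∅
  n6 li={g,t,w} lo={g,t,w}
  n7 li={g,t,w} lo={g,t,w}
  n8 li={g,w} lo={g,t}
  n9 li={g,t} lo=∅

Interfere edges:
  g↔{q,r,t,w,z}
  q↔{g,t,w}
  r↔{g,w}
  t↔{g,q,w,z}
  w↔{g,q,r,t,z}
  z↔{g,t,w}

Registers:
  lower bound: {g,q,t,w} mutually conflict ⇒ χ ≥ 4
  4-colouring: R0={g}  R1={w}  R2={r,t}  R3={q,z}
  χ = 4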